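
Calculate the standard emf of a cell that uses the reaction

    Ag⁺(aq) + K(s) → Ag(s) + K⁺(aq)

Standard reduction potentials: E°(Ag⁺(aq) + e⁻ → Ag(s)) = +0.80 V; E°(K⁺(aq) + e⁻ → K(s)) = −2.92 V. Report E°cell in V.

+3.72 V

Ag⁺(aq) gains electrons, so the Ag⁺/Ag couple is the cathode; the K⁺/K couple is the anode.
E°cell = E°(cathode) − E°(anode) = +0.80 − (−2.92) = +3.72 V.
The positive value indicates the reaction is spontaneous as written.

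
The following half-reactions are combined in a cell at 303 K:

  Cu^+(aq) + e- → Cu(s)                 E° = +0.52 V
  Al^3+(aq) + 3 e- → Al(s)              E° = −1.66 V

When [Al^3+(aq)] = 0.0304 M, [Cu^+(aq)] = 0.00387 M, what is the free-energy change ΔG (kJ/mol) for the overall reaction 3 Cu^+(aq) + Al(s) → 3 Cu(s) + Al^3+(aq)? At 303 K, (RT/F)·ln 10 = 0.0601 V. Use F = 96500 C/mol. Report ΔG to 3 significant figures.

−598 kJ/mol

The standard cell potential is +0.52 − (−1.66) = +2.18 V, with n = 3 electrons in the balanced equation.
The reaction quotient is [Al^3+(aq)] / [Cu^+(aq)]^3 = 5.24×10^5; by Nernst, E = +2.18 − (0.0601/3)(5.720) = +2.0654 V.
Then ΔG = −nFE = −3 × 96500 × +2.0654 J/mol = −598 kJ/mol.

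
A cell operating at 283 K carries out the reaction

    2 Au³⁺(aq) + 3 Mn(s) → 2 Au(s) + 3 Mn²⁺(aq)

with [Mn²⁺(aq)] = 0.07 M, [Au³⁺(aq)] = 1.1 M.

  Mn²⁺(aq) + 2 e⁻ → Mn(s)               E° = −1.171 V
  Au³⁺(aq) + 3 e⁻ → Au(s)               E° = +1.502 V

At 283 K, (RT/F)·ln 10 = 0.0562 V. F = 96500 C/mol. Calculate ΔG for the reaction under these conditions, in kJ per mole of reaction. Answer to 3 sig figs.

−1570 kJ/mol

With Au³⁺/Au reduced at the cathode, E°cell = +1.502 − (−1.171) = +2.673 V and n = 6.
Q = [Mn²⁺(aq)]^3 / [Au³⁺(aq)]^2 = 0.000283, so log Q = −3.547 and E = +2.673 − (0.0562/6)(−3.547) = +2.7062 V.
ΔG = −nFE = −(6)(96500)(+2.7062) J/mol = −1570 kJ/mol.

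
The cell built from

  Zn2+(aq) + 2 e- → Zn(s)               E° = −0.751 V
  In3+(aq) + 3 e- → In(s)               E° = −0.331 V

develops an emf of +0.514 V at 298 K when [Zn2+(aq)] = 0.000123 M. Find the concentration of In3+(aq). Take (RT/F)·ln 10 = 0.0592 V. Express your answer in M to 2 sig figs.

With In³⁺/In at the cathode and Zn²⁺/Zn at the anode, E°cell = −0.331 − (−0.751) = +0.420 V (n = 6).
Since E = E° − (0.0592/n)·log Q, log Q = n(E° − E)/0.0592 = −9.527.
Balancing electrons gives 2 In3+(aq) + 3 Zn(s) → 2 In(s) + 3 Zn2+(aq); thus Q = [Zn2+(aq)]^3 / [In3+(aq)]^2.
Substituting the known concentrations and solving, log [In3+(aq)] = −1.102 and [In3+(aq)] = 0.079 M.

0.079 M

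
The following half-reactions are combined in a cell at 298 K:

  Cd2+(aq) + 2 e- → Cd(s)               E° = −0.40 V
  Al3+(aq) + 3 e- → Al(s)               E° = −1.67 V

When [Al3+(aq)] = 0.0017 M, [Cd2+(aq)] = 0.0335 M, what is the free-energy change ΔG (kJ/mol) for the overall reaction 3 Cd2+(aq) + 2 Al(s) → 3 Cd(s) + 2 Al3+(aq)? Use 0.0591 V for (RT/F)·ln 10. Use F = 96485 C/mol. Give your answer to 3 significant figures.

With Cd²⁺/Cd reduced at the cathode, E°cell = −0.40 − (−1.67) = +1.27 V and n = 6.
Here Q = [Al3+(aq)]^2 / [Cd2+(aq)]^3 = 0.0769 (log Q = −1.114), giving E = +1.27 − (0.0591/6)·(−1.114) = +1.2810 V.
Finally ΔG = −nFE = −(6)(96485 C/mol)(+1.2810 V) = −742 kJ/mol.

−742 kJ/mol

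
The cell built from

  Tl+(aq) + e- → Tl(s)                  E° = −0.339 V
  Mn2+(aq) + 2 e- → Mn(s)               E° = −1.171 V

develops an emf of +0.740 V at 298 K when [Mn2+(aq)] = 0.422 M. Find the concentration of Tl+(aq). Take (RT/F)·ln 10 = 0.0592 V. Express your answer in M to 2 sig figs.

0.018 M

Tl⁺/Tl is the cathode (higher E°); E°cell = −0.339 − (−1.171) = +0.832 V with n = 2.
From the Nernst equation, log Q = n(E° − E)/0.0592 = 2·(+0.832 − (+0.740))/0.0592 = 3.108.
Balancing electrons gives 2 Tl+(aq) + Mn(s) → 2 Tl(s) + Mn2+(aq); thus Q = [Mn2+(aq)] / [Tl+(aq)]^2.
Substituting the known concentrations and solving, log [Tl+(aq)] = −1.741 and [Tl+(aq)] = 0.018 M.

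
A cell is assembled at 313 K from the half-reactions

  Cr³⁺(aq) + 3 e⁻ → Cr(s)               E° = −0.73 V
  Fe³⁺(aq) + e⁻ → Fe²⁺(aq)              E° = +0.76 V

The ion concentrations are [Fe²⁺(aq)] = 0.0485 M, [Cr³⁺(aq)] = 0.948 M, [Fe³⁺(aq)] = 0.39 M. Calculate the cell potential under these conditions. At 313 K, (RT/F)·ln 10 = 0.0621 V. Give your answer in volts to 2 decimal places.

Since E°(Fe³⁺/Fe²⁺) > E°(Cr³⁺/Cr), Fe³⁺/Fe²⁺ serves as the cathode.
E°cell = +0.76 − (−0.73) = +1.49 V, with n = 3 electrons transferred.
For the overall reaction 3 Fe³⁺(aq) + Cr(s) → 3 Fe²⁺(aq) + Cr³⁺(aq), Q = ([Fe²⁺(aq)]^3·[Cr³⁺(aq)]) / [Fe³⁺(aq)]^3 = 0.00182, giving log Q = −2.739.
Applying E = E° − (RT ln10/nF)·log Q gives +1.49 − (0.0621/3)(−2.739) = +1.55 V.

+1.55 V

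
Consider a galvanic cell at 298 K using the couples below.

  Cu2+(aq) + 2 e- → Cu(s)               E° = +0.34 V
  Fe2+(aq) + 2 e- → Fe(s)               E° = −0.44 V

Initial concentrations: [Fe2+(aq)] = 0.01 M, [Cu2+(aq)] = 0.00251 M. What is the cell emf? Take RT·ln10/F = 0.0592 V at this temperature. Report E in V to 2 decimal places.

+0.76 V

Since E°(Cu²⁺/Cu) > E°(Fe²⁺/Fe), Cu²⁺/Cu serves as the cathode.
E°cell = E°cat − E°an = +0.34 − (−0.44) = +0.78 V; n = 2.
The balanced reaction is Cu2+(aq) + Fe(s) → Cu(s) + Fe2+(aq), so Q = [Fe2+(aq)] / [Cu2+(aq)] = 3.98 and log Q = 0.600.
E = E° − (0.0592/n)·log Q = +0.78 − (0.0592/2)(0.600) = +0.76 V.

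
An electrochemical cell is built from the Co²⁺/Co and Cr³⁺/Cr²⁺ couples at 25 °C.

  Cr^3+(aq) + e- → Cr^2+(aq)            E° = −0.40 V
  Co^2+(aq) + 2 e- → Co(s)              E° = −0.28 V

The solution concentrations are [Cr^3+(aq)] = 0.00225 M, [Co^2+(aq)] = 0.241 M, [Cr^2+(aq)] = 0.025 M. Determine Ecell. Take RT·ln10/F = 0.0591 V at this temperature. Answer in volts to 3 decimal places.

+0.164 V

Since E°(Co²⁺/Co) > E°(Cr³⁺/Cr²⁺), Co²⁺/Co serves as the cathode.
The standard potential is −0.28 − (−0.40) = +0.12 V and the balanced reaction transfers n = 2 electrons.
The balanced reaction is Co^2+(aq) + 2 Cr^2+(aq) → Co(s) + 2 Cr^3+(aq), so Q = [Cr^3+(aq)]^2 / ([Co^2+(aq)]·[Cr^2+(aq)]^2) = 0.0336 and log Q = −1.474.
By the Nernst equation, E = +0.12 − (0.0591/2)·(−1.474) = +0.164 V.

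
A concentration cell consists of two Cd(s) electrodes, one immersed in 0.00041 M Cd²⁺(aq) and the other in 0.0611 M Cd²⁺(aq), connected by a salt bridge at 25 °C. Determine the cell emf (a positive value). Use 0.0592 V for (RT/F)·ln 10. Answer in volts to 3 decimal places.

0.064 V

For a concentration cell E°cell = 0, since both electrodes use the same couple.
The compartment with the higher Cd²⁺(aq) concentration (0.0611 M) acts as the cathode; ions are reduced there and produced at the dilute (0.00041 M) anode.
With n = 2, Ecell = −(0.0592/2)·log([dilute]/[conc]) = −(0.0592/2)·log(0.00041/0.0611) = +0.064 V.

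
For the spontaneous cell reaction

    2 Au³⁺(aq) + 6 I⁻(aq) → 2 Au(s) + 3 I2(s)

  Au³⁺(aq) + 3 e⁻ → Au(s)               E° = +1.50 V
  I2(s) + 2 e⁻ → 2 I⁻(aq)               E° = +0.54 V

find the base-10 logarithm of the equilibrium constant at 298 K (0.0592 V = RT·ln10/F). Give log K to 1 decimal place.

log K = 97.3

The Au³⁺/Au couple is reduced (cathode); E°cell = +1.50 − (+0.54) = +0.96 V with n = 6.
At equilibrium E = 0, so log K = nE°cell / 0.0592 = (6)(+0.96) / 0.0592 = 97.3.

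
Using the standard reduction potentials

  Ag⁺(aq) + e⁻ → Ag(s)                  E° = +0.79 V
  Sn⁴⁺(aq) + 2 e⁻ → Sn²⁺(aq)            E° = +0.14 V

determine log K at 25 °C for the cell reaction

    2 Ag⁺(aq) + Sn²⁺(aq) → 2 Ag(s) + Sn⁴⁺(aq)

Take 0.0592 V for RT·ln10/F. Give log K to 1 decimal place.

The Ag⁺/Ag couple is reduced (cathode); E°cell = +0.79 − (+0.14) = +0.65 V with n = 2.
At equilibrium E = 0, so log K = nE°cell / 0.0592 = (2)(+0.65) / 0.0592 = 22.0.

log K = 22.0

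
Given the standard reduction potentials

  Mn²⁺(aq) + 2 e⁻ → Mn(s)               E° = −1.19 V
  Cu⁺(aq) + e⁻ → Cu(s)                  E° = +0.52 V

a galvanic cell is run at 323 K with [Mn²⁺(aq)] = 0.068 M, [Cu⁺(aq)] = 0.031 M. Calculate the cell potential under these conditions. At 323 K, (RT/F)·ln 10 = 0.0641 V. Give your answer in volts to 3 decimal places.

Cu⁺/Cu is reduced (cathode, E° = +0.52 V) and Mn²⁺/Mn is oxidized (anode).
The standard potential is +0.52 − (−1.19) = +1.71 V and the balanced reaction transfers n = 2 electrons.
The balanced reaction is 2 Cu⁺(aq) + Mn(s) → 2 Cu(s) + Mn²⁺(aq), so Q = [Mn²⁺(aq)] / [Cu⁺(aq)]^2 = 70.8 and log Q = 1.850.
E = E° − (0.0641/n)·log Q = +1.71 − (0.0641/2)(1.850) = +1.651 V.

+1.651 V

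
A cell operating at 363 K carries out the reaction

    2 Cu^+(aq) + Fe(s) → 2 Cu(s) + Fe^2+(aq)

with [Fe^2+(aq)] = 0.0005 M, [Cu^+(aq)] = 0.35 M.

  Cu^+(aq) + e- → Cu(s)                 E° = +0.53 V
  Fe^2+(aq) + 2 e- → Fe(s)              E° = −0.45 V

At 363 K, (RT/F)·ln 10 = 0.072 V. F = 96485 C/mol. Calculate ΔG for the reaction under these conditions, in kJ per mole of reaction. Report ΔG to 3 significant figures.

−206 kJ/mol

The standard cell potential is +0.53 − (−0.45) = +0.98 V, with n = 2 electrons in the balanced equation.
The reaction quotient is [Fe^2+(aq)] / [Cu^+(aq)]^2 = 0.00408; by Nernst, E = +0.98 − (0.072/2)(−2.389) = +1.0660 V.
Then ΔG = −nFE = −2 × 96485 × +1.0660 J/mol = −206 kJ/mol.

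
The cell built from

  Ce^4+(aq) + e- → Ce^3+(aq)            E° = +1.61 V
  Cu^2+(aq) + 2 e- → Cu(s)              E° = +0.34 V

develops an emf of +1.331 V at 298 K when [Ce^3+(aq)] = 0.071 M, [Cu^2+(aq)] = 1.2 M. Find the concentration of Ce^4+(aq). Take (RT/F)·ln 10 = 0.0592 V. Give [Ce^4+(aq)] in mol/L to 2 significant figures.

0.83 M

The Ce⁴⁺/Ce³⁺ couple has the larger reduction potential, so it is the cathode: E°cell = +1.61 − (+0.34) = +1.27 V and n = 2.
Rearranging E = E° − (0.0592/n)·log Q gives log Q = 2(+1.27 − (+1.331))/0.0592 = −2.061.
The balanced reaction is 2 Ce^4+(aq) + Cu(s) → 2 Ce^3+(aq) + Cu^2+(aq), so Q = ([Ce^3+(aq)]^2·[Cu^2+(aq)]) / [Ce^4+(aq)]^2.
Substituting the known concentrations and solving, log [Ce^4+(aq)] = −0.079 and [Ce^4+(aq)] = 0.83 M.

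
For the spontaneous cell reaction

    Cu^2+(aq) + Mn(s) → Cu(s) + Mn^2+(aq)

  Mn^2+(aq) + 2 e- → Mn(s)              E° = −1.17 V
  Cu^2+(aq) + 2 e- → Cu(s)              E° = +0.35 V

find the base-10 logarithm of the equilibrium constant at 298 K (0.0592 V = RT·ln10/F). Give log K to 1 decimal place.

The Cu²⁺/Cu couple is reduced (cathode); E°cell = +0.35 − (−1.17) = +1.52 V with n = 2.
At equilibrium E = 0, so log K = nE°cell / 0.0592 = (2)(+1.52) / 0.0592 = 51.4.

log K = 51.4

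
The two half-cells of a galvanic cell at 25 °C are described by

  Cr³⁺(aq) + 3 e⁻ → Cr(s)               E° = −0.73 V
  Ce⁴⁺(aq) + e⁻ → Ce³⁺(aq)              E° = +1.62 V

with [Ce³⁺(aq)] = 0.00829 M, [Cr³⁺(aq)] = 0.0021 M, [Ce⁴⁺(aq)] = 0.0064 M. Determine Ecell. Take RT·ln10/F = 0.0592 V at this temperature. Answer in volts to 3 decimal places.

+2.396 V

The Ce⁴⁺/Ce³⁺ couple has the more positive E°, so it is the cathode; Cr³⁺/Cr is the anode.
The standard potential is +1.62 − (−0.73) = +2.35 V and the balanced reaction transfers n = 3 electrons.
The balanced reaction is 3 Ce⁴⁺(aq) + Cr(s) → 3 Ce³⁺(aq) + Cr³⁺(aq), so Q = ([Ce³⁺(aq)]^3·[Cr³⁺(aq)]) / [Ce⁴⁺(aq)]^3 = 0.00456 and log Q = −2.341.
By the Nernst equation, E = +2.35 − (0.0592/3)·(−2.341) = +2.396 V.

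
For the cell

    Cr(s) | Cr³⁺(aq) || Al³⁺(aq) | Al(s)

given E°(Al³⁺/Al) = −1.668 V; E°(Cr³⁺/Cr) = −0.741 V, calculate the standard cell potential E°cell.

−0.927 V

By convention the left-hand electrode in cell notation is the anode (oxidation) and the right-hand electrode is the cathode (reduction).
E°cell = E°(right) − E°(left) = −1.668 − (−0.741) = −0.927 V.
The negative sign shows that, as written, the cell would require an external voltage to drive the reaction.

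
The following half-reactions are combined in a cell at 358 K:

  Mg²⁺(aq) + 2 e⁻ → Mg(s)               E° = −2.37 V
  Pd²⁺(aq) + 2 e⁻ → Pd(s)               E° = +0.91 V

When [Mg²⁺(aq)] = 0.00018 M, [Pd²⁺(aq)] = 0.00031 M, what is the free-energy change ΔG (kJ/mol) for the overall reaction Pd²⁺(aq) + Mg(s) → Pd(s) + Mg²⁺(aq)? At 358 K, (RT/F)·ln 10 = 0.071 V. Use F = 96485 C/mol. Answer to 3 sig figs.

−635 kJ/mol

With Pd²⁺/Pd reduced at the cathode, E°cell = +0.91 − (−2.37) = +3.28 V and n = 2.
The reaction quotient is [Mg²⁺(aq)] / [Pd²⁺(aq)] = 0.581; by Nernst, E = +3.28 − (0.071/2)(−0.236) = +3.2884 V.
Finally ΔG = −nFE = −(2)(96485 C/mol)(+3.2884 V) = −635 kJ/mol.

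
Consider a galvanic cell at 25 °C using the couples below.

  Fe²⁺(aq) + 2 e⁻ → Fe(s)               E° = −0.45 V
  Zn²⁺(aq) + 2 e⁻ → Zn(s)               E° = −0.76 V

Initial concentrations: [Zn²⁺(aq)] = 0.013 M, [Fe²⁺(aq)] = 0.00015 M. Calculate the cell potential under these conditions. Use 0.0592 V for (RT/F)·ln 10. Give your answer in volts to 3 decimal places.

The Fe²⁺/Fe couple has the more positive E°, so it is the cathode; Zn²⁺/Zn is the anode.
E°cell = E°cat − E°an = −0.45 − (−0.76) = +0.31 V; n = 2.
The balanced reaction is Fe²⁺(aq) + Zn(s) → Fe(s) + Zn²⁺(aq), so Q = [Zn²⁺(aq)] / [Fe²⁺(aq)] = 86.7 and log Q = 1.938.
E = E° − (0.0592/n)·log Q = +0.31 − (0.0592/2)(1.938) = +0.253 V.

+0.253 V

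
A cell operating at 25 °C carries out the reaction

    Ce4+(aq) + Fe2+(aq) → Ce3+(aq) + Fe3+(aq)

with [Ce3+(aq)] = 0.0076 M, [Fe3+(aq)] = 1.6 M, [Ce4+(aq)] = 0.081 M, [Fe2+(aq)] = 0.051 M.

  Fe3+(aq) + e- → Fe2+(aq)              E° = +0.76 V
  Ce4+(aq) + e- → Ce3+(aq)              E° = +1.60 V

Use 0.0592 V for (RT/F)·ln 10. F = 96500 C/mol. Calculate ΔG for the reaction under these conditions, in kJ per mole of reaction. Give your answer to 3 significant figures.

E°cell = +1.60 − (+0.76) = +0.84 V; the balanced reaction transfers n = 1 electron.
Q = ([Ce3+(aq)]·[Fe3+(aq)]) / ([Ce4+(aq)]·[Fe2+(aq)]) = 2.94, so log Q = 0.469 and E = +0.84 − (0.0592/1)(0.469) = +0.8122 V.
Then ΔG = −nFE = −1 × 96500 × +0.8122 J/mol = −78.4 kJ/mol.

−78.4 kJ/mol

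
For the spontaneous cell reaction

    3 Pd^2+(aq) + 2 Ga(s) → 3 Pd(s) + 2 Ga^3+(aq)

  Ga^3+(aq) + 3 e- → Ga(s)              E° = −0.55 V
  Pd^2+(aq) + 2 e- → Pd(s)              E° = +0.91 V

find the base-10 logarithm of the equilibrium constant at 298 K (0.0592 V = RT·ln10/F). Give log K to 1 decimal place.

log K = 148.0

The Pd²⁺/Pd couple is reduced (cathode); E°cell = +0.91 − (−0.55) = +1.46 V with n = 6.
At equilibrium E = 0, so log K = nE°cell / 0.0592 = (6)(+1.46) / 0.0592 = 148.0.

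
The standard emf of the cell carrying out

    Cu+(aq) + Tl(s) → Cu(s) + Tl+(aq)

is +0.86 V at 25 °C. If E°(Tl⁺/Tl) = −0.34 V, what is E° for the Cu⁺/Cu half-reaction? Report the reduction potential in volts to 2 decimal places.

+0.52 V

In the reaction as written the Cu⁺/Cu couple is reduced (cathode) and Tl⁺/Tl is oxidized (anode), so E°cell = E°(Cu⁺/Cu) − E°(Tl⁺/Tl).
E°(Cu⁺/Cu) = E°cell + E°(anode) = +0.86 + (−0.34) = +0.52 V.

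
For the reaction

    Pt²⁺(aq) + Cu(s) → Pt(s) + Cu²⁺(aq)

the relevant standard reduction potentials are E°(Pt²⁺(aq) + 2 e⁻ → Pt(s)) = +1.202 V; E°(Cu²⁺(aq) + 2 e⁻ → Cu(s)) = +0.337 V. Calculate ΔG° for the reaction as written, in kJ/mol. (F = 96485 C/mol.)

−167 kJ/mol

In the reaction as written Pt²⁺(aq) is reduced, so the Pt²⁺/Pt couple is the cathode and Cu²⁺/Cu is the anode.
E°cell = +1.202 − (+0.337) = +0.865 V; balancing electrons gives n = 2.
ΔG° = −nFE°cell = −(2)(96485)(+0.865) J/mol = −167 kJ/mol.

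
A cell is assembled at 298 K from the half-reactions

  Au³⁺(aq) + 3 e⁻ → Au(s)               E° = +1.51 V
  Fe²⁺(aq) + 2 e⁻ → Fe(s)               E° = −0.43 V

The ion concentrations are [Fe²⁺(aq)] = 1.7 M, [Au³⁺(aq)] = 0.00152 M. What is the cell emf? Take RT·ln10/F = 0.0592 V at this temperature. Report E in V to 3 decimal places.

Since E°(Au³⁺/Au) > E°(Fe²⁺/Fe), Au³⁺/Au serves as the cathode.
E°cell = +1.51 − (−0.43) = +1.94 V, with n = 6 electrons transferred.
Balancing gives 2 Au³⁺(aq) + 3 Fe(s) → 2 Au(s) + 3 Fe²⁺(aq); hence Q = [Fe²⁺(aq)]^3 / [Au³⁺(aq)]^2 = 2.13×10^6 (log Q = 6.328).
Applying E = E° − (RT ln10/nF)·log Q gives +1.94 − (0.0592/6)(6.328) = +1.878 V.

+1.878 V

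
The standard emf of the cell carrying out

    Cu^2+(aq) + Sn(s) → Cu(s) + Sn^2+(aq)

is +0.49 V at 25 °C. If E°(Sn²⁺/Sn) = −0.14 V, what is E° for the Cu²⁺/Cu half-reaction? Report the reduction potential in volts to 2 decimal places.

+0.35 V

In the reaction as written the Cu²⁺/Cu couple is reduced (cathode) and Sn²⁺/Sn is oxidized (anode), so E°cell = E°(Cu²⁺/Cu) − E°(Sn²⁺/Sn).
E°(Cu²⁺/Cu) = E°cell + E°(anode) = +0.49 + (−0.14) = +0.35 V.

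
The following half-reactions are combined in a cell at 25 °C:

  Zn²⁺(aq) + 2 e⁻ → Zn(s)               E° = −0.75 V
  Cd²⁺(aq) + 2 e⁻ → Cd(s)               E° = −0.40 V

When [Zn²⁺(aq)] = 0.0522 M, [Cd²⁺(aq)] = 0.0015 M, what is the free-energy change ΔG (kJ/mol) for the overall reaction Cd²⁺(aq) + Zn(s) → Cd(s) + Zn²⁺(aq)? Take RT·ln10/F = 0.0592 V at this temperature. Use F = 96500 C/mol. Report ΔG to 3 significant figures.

The standard cell potential is −0.40 − (−0.75) = +0.35 V, with n = 2 electrons in the balanced equation.
The reaction quotient is [Zn²⁺(aq)] / [Cd²⁺(aq)] = 34.8; by Nernst, E = +0.35 − (0.0592/2)(1.542) = +0.3044 V.
Finally ΔG = −nFE = −(2)(96500 C/mol)(+0.3044 V) = −58.7 kJ/mol.

−58.7 kJ/mol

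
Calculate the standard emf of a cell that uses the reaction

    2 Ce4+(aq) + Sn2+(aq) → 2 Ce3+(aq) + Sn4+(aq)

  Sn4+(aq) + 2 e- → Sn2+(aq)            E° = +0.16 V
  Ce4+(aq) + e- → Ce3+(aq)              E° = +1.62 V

Ce4+(aq) gains electrons, so the Ce⁴⁺/Ce³⁺ couple is the cathode; the Sn⁴⁺/Sn²⁺ couple is the anode.
E°cell = E°(cathode) − E°(anode) = +1.62 − (+0.16) = +1.46 V.
The positive value indicates the reaction is spontaneous as written.

+1.46 V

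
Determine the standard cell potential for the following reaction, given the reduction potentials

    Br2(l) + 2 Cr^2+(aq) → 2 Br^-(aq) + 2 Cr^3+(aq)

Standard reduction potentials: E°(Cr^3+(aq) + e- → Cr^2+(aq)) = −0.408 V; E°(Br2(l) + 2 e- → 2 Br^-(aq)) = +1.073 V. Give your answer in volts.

Br2(l) gains electrons, so the Br₂/Br⁻ couple is the cathode; the Cr³⁺/Cr²⁺ couple is the anode.
E°cell = E°(cathode) − E°(anode) = +1.073 − (−0.408) = +1.481 V.

+1.481 V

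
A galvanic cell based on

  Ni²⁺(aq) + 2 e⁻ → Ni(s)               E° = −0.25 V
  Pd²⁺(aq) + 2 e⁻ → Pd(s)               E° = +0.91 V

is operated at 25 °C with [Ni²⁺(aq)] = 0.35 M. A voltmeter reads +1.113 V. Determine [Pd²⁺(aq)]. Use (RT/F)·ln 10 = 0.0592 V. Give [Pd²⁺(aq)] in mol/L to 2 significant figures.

With Pd²⁺/Pd at the cathode and Ni²⁺/Ni at the anode, E°cell = +0.91 − (−0.25) = +1.16 V (n = 2).
Since E = E° − (0.0592/n)·log Q, log Q = n(E° − E)/0.0592 = 1.588.
The balanced reaction is Pd²⁺(aq) + Ni(s) → Pd(s) + Ni²⁺(aq), so Q = [Ni²⁺(aq)] / [Pd²⁺(aq)].
Substituting the known concentrations and solving, log [Pd²⁺(aq)] = −2.044 and [Pd²⁺(aq)] = 0.0090 M.

0.0090 M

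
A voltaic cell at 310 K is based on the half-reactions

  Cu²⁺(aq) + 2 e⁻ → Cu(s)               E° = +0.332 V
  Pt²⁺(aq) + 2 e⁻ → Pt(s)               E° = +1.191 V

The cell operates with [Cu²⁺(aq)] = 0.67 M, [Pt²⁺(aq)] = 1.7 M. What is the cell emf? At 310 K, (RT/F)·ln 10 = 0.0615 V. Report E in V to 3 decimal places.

The Pt²⁺/Pt couple has the more positive E°, so it is the cathode; Cu²⁺/Cu is the anode.
E°cell = +1.191 − (+0.332) = +0.859 V, with n = 2 electrons transferred.
For the overall reaction Pt²⁺(aq) + Cu(s) → Pt(s) + Cu²⁺(aq), Q = [Cu²⁺(aq)] / [Pt²⁺(aq)] = 0.394, giving log Q = −0.404.
Applying E = E° − (RT ln10/nF)·log Q gives +0.859 − (0.0615/2)(−0.404) = +0.871 V.

+0.871 V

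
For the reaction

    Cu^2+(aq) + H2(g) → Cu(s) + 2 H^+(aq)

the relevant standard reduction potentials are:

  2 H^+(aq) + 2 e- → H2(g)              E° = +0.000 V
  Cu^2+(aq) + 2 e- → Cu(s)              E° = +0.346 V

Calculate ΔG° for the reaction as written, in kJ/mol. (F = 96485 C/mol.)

−66.8 kJ/mol

In the reaction as written Cu^2+(aq) is reduced, so the Cu²⁺/Cu couple is the cathode and 2H⁺/H₂ is the anode.
E°cell = +0.346 − (+0.000) = +0.346 V; balancing electrons gives n = 2.
ΔG° = −nFE°cell = −(2)(96485)(+0.346) J/mol = −66.8 kJ/mol.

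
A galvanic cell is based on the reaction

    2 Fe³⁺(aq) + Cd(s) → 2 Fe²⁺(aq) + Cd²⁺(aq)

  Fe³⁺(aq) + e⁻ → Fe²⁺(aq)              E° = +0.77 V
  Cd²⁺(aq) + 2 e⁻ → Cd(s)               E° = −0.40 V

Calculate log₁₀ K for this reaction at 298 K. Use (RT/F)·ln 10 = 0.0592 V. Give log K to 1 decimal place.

log K = 39.5

The Fe³⁺/Fe²⁺ couple is reduced (cathode); E°cell = +0.77 − (−0.40) = +1.17 V with n = 2.
At equilibrium E = 0, so log K = nE°cell / 0.0592 = (2)(+1.17) / 0.0592 = 39.5.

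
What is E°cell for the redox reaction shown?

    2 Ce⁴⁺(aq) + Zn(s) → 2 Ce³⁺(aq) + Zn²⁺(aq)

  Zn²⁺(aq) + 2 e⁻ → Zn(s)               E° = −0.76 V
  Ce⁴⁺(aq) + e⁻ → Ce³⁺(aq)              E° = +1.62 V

In the reaction as written, Ce⁴⁺(aq) is reduced (cathode) and Zn²⁺(aq) is produced by oxidation at the anode.
E°cell = E°(cathode) − E°(anode) = +1.62 − (−0.76) = +2.38 V.

+2.38 V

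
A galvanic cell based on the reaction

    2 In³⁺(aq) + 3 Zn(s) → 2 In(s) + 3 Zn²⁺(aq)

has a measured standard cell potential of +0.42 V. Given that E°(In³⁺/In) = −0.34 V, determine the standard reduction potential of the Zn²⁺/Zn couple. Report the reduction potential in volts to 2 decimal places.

In the reaction as written the In³⁺/In couple is reduced (cathode) and Zn²⁺/Zn is oxidized (anode), so E°cell = E°(In³⁺/In) − E°(Zn²⁺/Zn).
E°(Zn²⁺/Zn) = E°(cathode) − E°cell = −0.34 − (+0.42) = −0.76 V.

−0.76 V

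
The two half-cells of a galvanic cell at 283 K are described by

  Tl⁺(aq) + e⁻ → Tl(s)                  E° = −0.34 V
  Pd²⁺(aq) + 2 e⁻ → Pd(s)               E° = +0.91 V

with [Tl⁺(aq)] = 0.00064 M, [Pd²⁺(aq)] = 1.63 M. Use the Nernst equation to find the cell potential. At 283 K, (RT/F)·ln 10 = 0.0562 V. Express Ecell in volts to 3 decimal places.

+1.435 V

Since E°(Pd²⁺/Pd) > E°(Tl⁺/Tl), Pd²⁺/Pd serves as the cathode.
E°cell = +0.91 − (−0.34) = +1.25 V, with n = 2 electrons transferred.
The balanced reaction is Pd²⁺(aq) + 2 Tl(s) → Pd(s) + 2 Tl⁺(aq), so Q = [Tl⁺(aq)]^2 / [Pd²⁺(aq)] = 2.51×10^−7 and log Q = −6.600.
Applying E = E° − (RT ln10/nF)·log Q gives +1.25 − (0.0562/2)(−6.600) = +1.435 V.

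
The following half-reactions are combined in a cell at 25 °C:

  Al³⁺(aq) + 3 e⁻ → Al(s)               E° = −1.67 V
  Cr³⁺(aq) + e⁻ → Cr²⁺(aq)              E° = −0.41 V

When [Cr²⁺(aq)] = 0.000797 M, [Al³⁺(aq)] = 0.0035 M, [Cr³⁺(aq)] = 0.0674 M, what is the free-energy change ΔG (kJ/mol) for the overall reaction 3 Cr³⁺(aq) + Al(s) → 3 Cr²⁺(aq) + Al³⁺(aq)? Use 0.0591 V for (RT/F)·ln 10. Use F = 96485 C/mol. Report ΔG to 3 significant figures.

−412 kJ/mol

E°cell = −0.41 − (−1.67) = +1.26 V; the balanced reaction transfers n = 3 electrons.
Q = ([Cr²⁺(aq)]^3·[Al³⁺(aq)]) / [Cr³⁺(aq)]^3 = 5.79×10^−9, so log Q = −8.238 and E = +1.26 − (0.0591/3)(−8.238) = +1.4223 V.
ΔG = −nFE = −(3)(96485)(+1.4223) J/mol = −412 kJ/mol.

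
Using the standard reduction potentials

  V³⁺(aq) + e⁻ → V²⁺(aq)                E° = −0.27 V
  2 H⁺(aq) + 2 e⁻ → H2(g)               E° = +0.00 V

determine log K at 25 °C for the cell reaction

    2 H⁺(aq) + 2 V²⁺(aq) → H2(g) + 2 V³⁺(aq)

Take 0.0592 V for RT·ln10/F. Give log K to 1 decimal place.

The 2H⁺/H₂ couple is reduced (cathode); E°cell = +0.00 − (−0.27) = +0.27 V with n = 2.
At equilibrium E = 0, so log K = nE°cell / 0.0592 = (2)(+0.27) / 0.0592 = 9.1.

log K = 9.1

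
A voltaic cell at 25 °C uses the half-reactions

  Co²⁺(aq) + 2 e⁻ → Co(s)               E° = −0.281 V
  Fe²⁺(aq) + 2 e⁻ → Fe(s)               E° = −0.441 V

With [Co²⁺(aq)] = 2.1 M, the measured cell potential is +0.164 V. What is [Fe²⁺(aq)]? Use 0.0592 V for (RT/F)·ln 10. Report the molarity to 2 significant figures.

The Co²⁺/Co couple has the larger reduction potential, so it is the cathode: E°cell = −0.281 − (−0.441) = +0.160 V and n = 2.
Rearranging E = E° − (0.0592/n)·log Q gives log Q = 2(+0.160 − (+0.164))/0.0592 = −0.135.
The balanced reaction is Co²⁺(aq) + Fe(s) → Co(s) + Fe²⁺(aq), so Q = [Fe²⁺(aq)] / [Co²⁺(aq)].
Isolating [Fe²⁺(aq)] in Q = 10^{−0.135} yields log [Fe²⁺(aq)] = 0.187, i.e. 1.5 M.

1.5 M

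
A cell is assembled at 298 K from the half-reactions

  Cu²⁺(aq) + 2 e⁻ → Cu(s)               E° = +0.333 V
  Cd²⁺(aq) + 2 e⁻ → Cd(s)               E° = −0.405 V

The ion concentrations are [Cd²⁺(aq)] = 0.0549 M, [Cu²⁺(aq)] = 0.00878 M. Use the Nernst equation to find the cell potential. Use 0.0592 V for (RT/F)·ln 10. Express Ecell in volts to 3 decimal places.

Cu²⁺/Cu is reduced (cathode, E° = +0.333 V) and Cd²⁺/Cd is oxidized (anode).
The standard potential is +0.333 − (−0.405) = +0.738 V and the balanced reaction transfers n = 2 electrons.
Balancing gives Cu²⁺(aq) + Cd(s) → Cu(s) + Cd²⁺(aq); hence Q = [Cd²⁺(aq)] / [Cu²⁺(aq)] = 6.25 (log Q = 0.796).
Applying E = E° − (RT ln10/nF)·log Q gives +0.738 − (0.0592/2)(0.796) = +0.714 V.

+0.714 V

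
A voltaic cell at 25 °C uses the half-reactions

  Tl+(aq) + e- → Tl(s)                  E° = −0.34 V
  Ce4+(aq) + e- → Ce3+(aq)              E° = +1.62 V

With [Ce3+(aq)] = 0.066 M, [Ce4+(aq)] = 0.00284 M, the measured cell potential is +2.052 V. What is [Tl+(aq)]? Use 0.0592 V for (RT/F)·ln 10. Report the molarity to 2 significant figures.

The Ce⁴⁺/Ce³⁺ couple has the larger reduction potential, so it is the cathode: E°cell = +1.62 − (−0.34) = +1.96 V and n = 1.
Rearranging E = E° − (0.0592/n)·log Q gives log Q = 1(+1.96 − (+2.052))/0.0592 = −1.554.
For Ce4+(aq) + Tl(s) → Ce3+(aq) + Tl+(aq), the reaction quotient is Q = ([Ce3+(aq)]·[Tl+(aq)]) / [Ce4+(aq)].
Solving for the unknown gives log [Tl+(aq)] = −2.920, so [Tl+(aq)] ≈ 0.0012 M.

0.0012 M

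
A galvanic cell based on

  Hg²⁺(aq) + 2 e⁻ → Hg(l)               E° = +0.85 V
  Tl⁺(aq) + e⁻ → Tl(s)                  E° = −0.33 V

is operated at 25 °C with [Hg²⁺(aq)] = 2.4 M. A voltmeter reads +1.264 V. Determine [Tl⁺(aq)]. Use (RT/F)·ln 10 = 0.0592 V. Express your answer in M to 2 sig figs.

Hg²⁺/Hg is the cathode (higher E°); E°cell = +0.85 − (−0.33) = +1.18 V with n = 2.
Rearranging E = E° − (0.0592/n)·log Q gives log Q = 2(+1.18 − (+1.264))/0.0592 = −2.838.
Balancing electrons gives Hg²⁺(aq) + 2 Tl(s) → Hg(l) + 2 Tl⁺(aq); thus Q = [Tl⁺(aq)]^2 / [Hg²⁺(aq)].
Isolating [Tl⁺(aq)] in Q = 10^{−2.838} yields log [Tl⁺(aq)] = −1.229, i.e. 0.059 M.

0.059 M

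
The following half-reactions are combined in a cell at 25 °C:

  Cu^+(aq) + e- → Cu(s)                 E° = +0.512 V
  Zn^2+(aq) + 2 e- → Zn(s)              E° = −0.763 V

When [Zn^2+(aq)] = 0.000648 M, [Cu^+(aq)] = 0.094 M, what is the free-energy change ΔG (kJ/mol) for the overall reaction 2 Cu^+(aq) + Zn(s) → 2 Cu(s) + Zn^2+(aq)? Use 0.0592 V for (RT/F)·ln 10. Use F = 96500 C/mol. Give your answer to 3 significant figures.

E°cell = +0.512 − (−0.763) = +1.275 V; the balanced reaction transfers n = 2 electrons.
Q = [Zn^2+(aq)] / [Cu^+(aq)]^2 = 0.0733, so log Q = −1.135 and E = +1.275 − (0.0592/2)(−1.135) = +1.3086 V.
Then ΔG = −nFE = −2 × 96500 × +1.3086 J/mol = −253 kJ/mol.

−253 kJ/mol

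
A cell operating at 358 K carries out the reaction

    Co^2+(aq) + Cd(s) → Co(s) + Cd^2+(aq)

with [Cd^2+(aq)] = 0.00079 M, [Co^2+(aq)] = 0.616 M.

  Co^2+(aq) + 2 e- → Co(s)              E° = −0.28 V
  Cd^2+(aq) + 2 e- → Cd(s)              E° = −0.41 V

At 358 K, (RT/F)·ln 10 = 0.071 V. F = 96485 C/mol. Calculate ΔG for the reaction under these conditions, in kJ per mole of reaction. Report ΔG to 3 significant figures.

With Co²⁺/Co reduced at the cathode, E°cell = −0.28 − (−0.41) = +0.13 V and n = 2.
Here Q = [Cd^2+(aq)] / [Co^2+(aq)] = 0.00128 (log Q = −2.892), giving E = +0.13 − (0.071/2)·(−2.892) = +0.2327 V.
Then ΔG = −nFE = −2 × 96485 × +0.2327 J/mol = −44.9 kJ/mol.

−44.9 kJ/mol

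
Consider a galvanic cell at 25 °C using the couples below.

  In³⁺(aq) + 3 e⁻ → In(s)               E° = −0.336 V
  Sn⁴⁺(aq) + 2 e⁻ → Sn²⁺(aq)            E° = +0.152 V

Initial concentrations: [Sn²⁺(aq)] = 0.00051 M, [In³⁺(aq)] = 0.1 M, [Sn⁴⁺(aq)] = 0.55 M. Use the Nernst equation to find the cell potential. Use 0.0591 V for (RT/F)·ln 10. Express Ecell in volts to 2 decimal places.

Since E°(Sn⁴⁺/Sn²⁺) > E°(In³⁺/In), Sn⁴⁺/Sn²⁺ serves as the cathode.
E°cell = E°cat − E°an = +0.152 − (−0.336) = +0.488 V; n = 6.
Balancing gives 3 Sn⁴⁺(aq) + 2 In(s) → 3 Sn²⁺(aq) + 2 In³⁺(aq); hence Q = ([Sn²⁺(aq)]^3·[In³⁺(aq)]^2) / [Sn⁴⁺(aq)]^3 = 7.97×10^−12 (log Q = −11.098).
E = E° − (0.0591/n)·log Q = +0.488 − (0.0591/6)(−11.098) = +0.60 V.

+0.60 V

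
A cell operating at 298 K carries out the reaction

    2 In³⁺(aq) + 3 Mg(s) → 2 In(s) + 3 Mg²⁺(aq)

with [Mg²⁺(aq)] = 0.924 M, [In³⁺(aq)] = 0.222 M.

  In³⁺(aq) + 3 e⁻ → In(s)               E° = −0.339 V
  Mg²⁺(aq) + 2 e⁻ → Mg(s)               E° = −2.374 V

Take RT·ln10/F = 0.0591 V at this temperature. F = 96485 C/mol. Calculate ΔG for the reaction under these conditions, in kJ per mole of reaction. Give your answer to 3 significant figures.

−1170 kJ/mol

With In³⁺/In reduced at the cathode, E°cell = −0.339 − (−2.374) = +2.035 V and n = 6.
The reaction quotient is [Mg²⁺(aq)]^3 / [In³⁺(aq)]^2 = 16; by Nernst, E = +2.035 − (0.0591/6)(1.204) = +2.0231 V.
Finally ΔG = −nFE = −(6)(96485 C/mol)(+2.0231 V) = −1170 kJ/mol.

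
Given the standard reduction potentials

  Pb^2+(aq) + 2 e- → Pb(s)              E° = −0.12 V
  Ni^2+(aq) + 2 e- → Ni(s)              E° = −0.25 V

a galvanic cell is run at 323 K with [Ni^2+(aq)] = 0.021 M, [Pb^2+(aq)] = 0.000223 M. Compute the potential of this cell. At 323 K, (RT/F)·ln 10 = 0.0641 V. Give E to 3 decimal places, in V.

The Pb²⁺/Pb couple has the more positive E°, so it is the cathode; Ni²⁺/Ni is the anode.
The standard potential is −0.12 − (−0.25) = +0.13 V and the balanced reaction transfers n = 2 electrons.
Balancing gives Pb^2+(aq) + Ni(s) → Pb(s) + Ni^2+(aq); hence Q = [Ni^2+(aq)] / [Pb^2+(aq)] = 94.2 (log Q = 1.974).
E = E° − (0.0641/n)·log Q = +0.13 − (0.0641/2)(1.974) = +0.067 V.

+0.067 V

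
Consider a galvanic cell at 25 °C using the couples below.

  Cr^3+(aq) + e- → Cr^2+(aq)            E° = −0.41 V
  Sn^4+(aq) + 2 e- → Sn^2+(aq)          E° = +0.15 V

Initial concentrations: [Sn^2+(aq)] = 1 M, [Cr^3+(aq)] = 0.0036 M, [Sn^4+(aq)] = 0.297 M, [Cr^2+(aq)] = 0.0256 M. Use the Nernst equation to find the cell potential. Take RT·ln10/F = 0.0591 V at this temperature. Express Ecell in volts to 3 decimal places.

The Sn⁴⁺/Sn²⁺ couple has the more positive E°, so it is the cathode; Cr³⁺/Cr²⁺ is the anode.
E°cell = E°cat − E°an = +0.15 − (−0.41) = +0.56 V; n = 2.
Balancing gives Sn^4+(aq) + 2 Cr^2+(aq) → Sn^2+(aq) + 2 Cr^3+(aq); hence Q = ([Sn^2+(aq)]·[Cr^3+(aq)]^2) / ([Sn^4+(aq)]·[Cr^2+(aq)]^2) = 0.0666 (log Q = −1.177).
Applying E = E° − (RT ln10/nF)·log Q gives +0.56 − (0.0591/2)(−1.177) = +0.595 V.

+0.595 V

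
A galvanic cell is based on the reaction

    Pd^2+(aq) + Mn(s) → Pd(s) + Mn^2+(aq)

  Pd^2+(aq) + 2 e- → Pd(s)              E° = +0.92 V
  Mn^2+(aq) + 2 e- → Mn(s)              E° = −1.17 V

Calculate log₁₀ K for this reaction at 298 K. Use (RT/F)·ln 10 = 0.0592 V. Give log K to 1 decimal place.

The Pd²⁺/Pd couple is reduced (cathode); E°cell = +0.92 − (−1.17) = +2.09 V with n = 2.
At equilibrium E = 0, so log K = nE°cell / 0.0592 = (2)(+2.09) / 0.0592 = 70.6.

log K = 70.6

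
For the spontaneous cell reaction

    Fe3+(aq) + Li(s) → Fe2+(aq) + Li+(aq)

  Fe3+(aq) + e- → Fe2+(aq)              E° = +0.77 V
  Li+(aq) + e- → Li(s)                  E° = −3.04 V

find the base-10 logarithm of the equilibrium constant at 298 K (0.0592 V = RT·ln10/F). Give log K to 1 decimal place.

log K = 64.4

The Fe³⁺/Fe²⁺ couple is reduced (cathode); E°cell = +0.77 − (−3.04) = +3.81 V with n = 1.
At equilibrium E = 0, so log K = nE°cell / 0.0592 = (1)(+3.81) / 0.0592 = 64.4.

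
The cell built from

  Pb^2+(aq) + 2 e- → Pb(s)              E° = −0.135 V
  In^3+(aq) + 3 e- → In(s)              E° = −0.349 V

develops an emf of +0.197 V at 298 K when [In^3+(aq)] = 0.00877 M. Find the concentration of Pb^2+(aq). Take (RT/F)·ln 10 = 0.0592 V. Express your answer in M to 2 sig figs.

0.011 M

The Pb²⁺/Pb couple has the larger reduction potential, so it is the cathode: E°cell = −0.135 − (−0.349) = +0.214 V and n = 6.
Since E = E° − (0.0592/n)·log Q, log Q = n(E° − E)/0.0592 = 1.723.
The balanced reaction is 3 Pb^2+(aq) + 2 In(s) → 3 Pb(s) + 2 In^3+(aq), so Q = [In^3+(aq)]^2 / [Pb^2+(aq)]^3.
Isolating [Pb^2+(aq)] in Q = 10^{1.723} yields log [Pb^2+(aq)] = −1.946, i.e. 0.011 M.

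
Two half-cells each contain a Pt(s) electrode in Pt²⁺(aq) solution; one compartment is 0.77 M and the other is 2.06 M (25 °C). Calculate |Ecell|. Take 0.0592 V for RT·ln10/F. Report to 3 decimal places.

0.013 V

For a concentration cell E°cell = 0, since both electrodes use the same couple.
The compartment with the higher Pt²⁺(aq) concentration (2.06 M) acts as the cathode; ions are reduced there and produced at the dilute (0.77 M) anode.
With n = 2, Ecell = −(0.0592/2)·log([dilute]/[conc]) = −(0.0592/2)·log(0.77/2.06) = +0.013 V.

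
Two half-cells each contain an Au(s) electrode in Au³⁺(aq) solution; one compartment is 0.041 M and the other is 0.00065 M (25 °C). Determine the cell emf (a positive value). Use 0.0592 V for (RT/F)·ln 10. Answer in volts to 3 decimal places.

0.036 V

For a concentration cell E°cell = 0, since both electrodes use the same couple.
The compartment with the higher Au³⁺(aq) concentration (0.041 M) acts as the cathode; ions are reduced there and produced at the dilute (0.00065 M) anode.
With n = 3, Ecell = −(0.0592/3)·log([dilute]/[conc]) = −(0.0592/3)·log(0.00065/0.041) = +0.036 V.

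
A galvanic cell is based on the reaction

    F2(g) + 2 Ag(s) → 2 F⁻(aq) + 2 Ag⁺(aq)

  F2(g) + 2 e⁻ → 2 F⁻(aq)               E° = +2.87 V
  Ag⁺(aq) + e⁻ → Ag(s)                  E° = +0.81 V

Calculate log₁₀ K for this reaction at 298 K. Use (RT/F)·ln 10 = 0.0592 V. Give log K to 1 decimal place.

The F₂/F⁻ couple is reduced (cathode); E°cell = +2.87 − (+0.81) = +2.06 V with n = 2.
At equilibrium E = 0, so log K = nE°cell / 0.0592 = (2)(+2.06) / 0.0592 = 69.6.

log K = 69.6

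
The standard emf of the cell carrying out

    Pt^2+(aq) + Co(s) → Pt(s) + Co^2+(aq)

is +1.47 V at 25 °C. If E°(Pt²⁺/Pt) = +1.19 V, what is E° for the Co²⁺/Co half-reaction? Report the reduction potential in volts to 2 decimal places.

In the reaction as written the Pt²⁺/Pt couple is reduced (cathode) and Co²⁺/Co is oxidized (anode), so E°cell = E°(Pt²⁺/Pt) − E°(Co²⁺/Co).
E°(Co²⁺/Co) = E°(cathode) − E°cell = +1.19 − (+1.47) = −0.28 V.

−0.28 V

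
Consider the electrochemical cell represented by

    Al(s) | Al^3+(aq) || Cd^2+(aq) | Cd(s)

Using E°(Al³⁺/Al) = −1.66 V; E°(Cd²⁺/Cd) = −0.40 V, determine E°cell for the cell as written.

By convention the left-hand electrode in cell notation is the anode (oxidation) and the right-hand electrode is the cathode (reduction).
E°cell = E°(right) − E°(left) = −0.40 − (−1.66) = +1.26 V.

+1.26 V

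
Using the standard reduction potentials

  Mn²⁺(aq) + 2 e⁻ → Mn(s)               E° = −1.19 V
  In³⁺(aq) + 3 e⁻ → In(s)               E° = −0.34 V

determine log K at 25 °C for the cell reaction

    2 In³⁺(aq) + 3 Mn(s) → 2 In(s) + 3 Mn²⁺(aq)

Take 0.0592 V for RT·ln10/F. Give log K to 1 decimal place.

log K = 86.1

The In³⁺/In couple is reduced (cathode); E°cell = −0.34 − (−1.19) = +0.85 V with n = 6.
At equilibrium E = 0, so log K = nE°cell / 0.0592 = (6)(+0.85) / 0.0592 = 86.1.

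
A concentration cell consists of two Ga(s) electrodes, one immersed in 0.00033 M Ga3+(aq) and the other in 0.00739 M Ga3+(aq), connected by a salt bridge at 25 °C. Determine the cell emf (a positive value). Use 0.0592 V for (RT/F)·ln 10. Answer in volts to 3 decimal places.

0.027 V

For a concentration cell E°cell = 0, since both electrodes use the same couple.
The compartment with the higher Ga3+(aq) concentration (0.00739 M) acts as the cathode; ions are reduced there and produced at the dilute (0.00033 M) anode.
With n = 3, Ecell = −(0.0592/3)·log([dilute]/[conc]) = −(0.0592/3)·log(0.00033/0.00739) = +0.027 V.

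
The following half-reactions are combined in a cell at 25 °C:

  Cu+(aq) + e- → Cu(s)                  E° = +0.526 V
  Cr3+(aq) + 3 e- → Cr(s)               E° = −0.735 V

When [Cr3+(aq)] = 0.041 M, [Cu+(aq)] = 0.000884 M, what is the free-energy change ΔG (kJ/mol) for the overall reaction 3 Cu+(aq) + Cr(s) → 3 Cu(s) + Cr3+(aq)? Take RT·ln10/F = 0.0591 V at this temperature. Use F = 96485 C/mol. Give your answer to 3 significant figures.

The standard cell potential is +0.526 − (−0.735) = +1.261 V, with n = 3 electrons in the balanced equation.
The reaction quotient is [Cr3+(aq)] / [Cu+(aq)]^3 = 5.94×10^7; by Nernst, E = +1.261 − (0.0591/3)(7.773) = +1.1079 V.
ΔG = −nFE = −(3)(96485)(+1.1079) J/mol = −321 kJ/mol.

−321 kJ/mol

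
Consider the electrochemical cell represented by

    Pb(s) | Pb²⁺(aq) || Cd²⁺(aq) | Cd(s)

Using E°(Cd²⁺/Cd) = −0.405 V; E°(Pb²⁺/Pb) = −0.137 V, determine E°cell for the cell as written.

−0.268 V

By convention the left-hand electrode in cell notation is the anode (oxidation) and the right-hand electrode is the cathode (reduction).
E°cell = E°(right) − E°(left) = −0.405 − (−0.137) = −0.268 V.
The negative sign shows that, as written, the cell would require an external voltage to drive the reaction.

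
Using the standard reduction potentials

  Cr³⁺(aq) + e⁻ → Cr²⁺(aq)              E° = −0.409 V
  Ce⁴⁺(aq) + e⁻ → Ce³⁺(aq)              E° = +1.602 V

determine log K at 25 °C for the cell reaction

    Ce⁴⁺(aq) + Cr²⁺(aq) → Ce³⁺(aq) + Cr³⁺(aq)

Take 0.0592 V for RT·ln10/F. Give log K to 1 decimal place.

log K = 34.0

The Ce⁴⁺/Ce³⁺ couple is reduced (cathode); E°cell = +1.602 − (−0.409) = +2.011 V with n = 1.
At equilibrium E = 0, so log K = nE°cell / 0.0592 = (1)(+2.011) / 0.0592 = 34.0.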